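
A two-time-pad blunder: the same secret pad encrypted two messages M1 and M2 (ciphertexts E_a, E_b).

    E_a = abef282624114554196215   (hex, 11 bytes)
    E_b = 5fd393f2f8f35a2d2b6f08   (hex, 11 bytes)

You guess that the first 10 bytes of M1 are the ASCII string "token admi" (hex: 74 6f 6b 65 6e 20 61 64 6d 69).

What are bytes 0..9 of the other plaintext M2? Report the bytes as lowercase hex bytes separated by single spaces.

80 53 d0 b1 b2 c2 7e 1d 5f 64

First, E_a ⊕ E_b = (M1 ⊕ K) ⊕ (M2 ⊕ K) = M1 ⊕ M2, so the key drops out. Then M2 = (M1 ⊕ M2) ⊕ M1 over the first 10 bytes.
byte 0: (ab ⊕ 5f) ⊕ 74 = f4 ⊕ 74 = 80
byte 1: (ef ⊕ d3) ⊕ 6f = 3c ⊕ 6f = 53
byte 2: (28 ⊕ 93) ⊕ 6b = bb ⊕ 6b = d0
byte 3: (26 ⊕ f2) ⊕ 65 = d4 ⊕ 65 = b1
byte 4: (24 ⊕ f8) ⊕ 6e = dc ⊕ 6e = b2
byte 5: (11 ⊕ f3) ⊕ 20 = e2 ⊕ 20 = c2
byte 6: (45 ⊕ 5a) ⊕ 61 = 1f ⊕ 61 = 7e
byte 7: (54 ⊕ 2d) ⊕ 64 = 79 ⊕ 64 = 1d
byte 8: (19 ⊕ 2b) ⊕ 6d = 32 ⊕ 6d = 5f
byte 9: (62 ⊕ 6f) ⊕ 69 = 0d ⊕ 69 = 64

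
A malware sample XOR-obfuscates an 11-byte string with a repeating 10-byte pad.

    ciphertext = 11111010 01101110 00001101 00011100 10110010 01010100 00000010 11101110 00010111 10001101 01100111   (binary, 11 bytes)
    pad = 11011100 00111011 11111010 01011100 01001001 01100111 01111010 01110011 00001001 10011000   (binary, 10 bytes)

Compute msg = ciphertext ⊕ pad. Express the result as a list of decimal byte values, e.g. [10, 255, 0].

[38, 85, 247, 64, 251, 51, 120, 157, 30, 21, 187]

The 10-byte key repeats, so the effective keystream is dc 3b fa 5c 49 67 7a 73 09 98 dc.
byte 0: 250 ⊕ 220 =  38
byte 1: 110 ⊕  59 =  85
byte 2:  13 ⊕ 250 = 247
byte 3:  28 ⊕  92 =  64
byte 4: 178 ⊕  73 = 251
byte 5:  84 ⊕ 103 =  51
byte 6:   2 ⊕ 122 = 120
byte 7: 238 ⊕ 115 = 157
byte 8:  23 ⊕   9 =  30
byte 9: 141 ⊕ 152 =  21
byte 10: 103 ⊕ 220 = 187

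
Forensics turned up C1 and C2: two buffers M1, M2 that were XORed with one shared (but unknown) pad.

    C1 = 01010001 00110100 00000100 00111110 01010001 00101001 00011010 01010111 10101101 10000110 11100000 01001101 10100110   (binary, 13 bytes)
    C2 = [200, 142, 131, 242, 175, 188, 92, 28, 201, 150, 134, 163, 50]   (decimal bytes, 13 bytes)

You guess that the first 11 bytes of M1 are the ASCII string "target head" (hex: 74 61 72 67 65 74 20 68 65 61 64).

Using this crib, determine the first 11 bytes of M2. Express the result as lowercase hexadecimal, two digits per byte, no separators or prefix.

eddbf5ab9be16623017102

First, C1 ⊕ C2 = (M1 ⊕ K) ⊕ (M2 ⊕ K) = M1 ⊕ M2, so the key drops out. Then M2 = (M1 ⊕ M2) ⊕ M1 over the first 11 bytes.
byte 0: (51 ⊕ c8) ⊕ 74 = 99 ⊕ 74 = ed
byte 1: (34 ⊕ 8e) ⊕ 61 = ba ⊕ 61 = db
byte 2: (04 ⊕ 83) ⊕ 72 = 87 ⊕ 72 = f5
byte 3: (3e ⊕ f2) ⊕ 67 = cc ⊕ 67 = ab
byte 4: (51 ⊕ af) ⊕ 65 = fe ⊕ 65 = 9b
byte 5: (29 ⊕ bc) ⊕ 74 = 95 ⊕ 74 = e1
byte 6: (1a ⊕ 5c) ⊕ 20 = 46 ⊕ 20 = 66
byte 7: (57 ⊕ 1c) ⊕ 68 = 4b ⊕ 68 = 23
byte 8: (ad ⊕ c9) ⊕ 65 = 64 ⊕ 65 = 01
byte 9: (86 ⊕ 96) ⊕ 61 = 10 ⊕ 61 = 71
byte 10: (e0 ⊕ 86) ⊕ 64 = 66 ⊕ 64 = 02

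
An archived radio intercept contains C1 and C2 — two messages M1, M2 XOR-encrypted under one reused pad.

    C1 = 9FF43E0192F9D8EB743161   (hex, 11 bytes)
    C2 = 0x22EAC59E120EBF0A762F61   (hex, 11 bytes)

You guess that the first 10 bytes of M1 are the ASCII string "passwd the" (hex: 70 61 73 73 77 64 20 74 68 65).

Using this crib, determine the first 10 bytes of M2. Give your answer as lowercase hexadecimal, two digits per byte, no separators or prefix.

First, C1 ⊕ C2 = (M1 ⊕ K) ⊕ (M2 ⊕ K) = M1 ⊕ M2, so the key drops out. Then M2 = (M1 ⊕ M2) ⊕ M1 over the first 10 bytes.
byte 0: (9f XOR 22) XOR 70 = bd XOR 70 = cd
byte 1: (f4 XOR ea) XOR 61 = 1e XOR 61 = 7f
byte 2: (3e XOR c5) XOR 73 = fb XOR 73 = 88
byte 3: (01 XOR 9e) XOR 73 = 9f XOR 73 = ec
byte 4: (92 XOR 12) XOR 77 = 80 XOR 77 = f7
byte 5: (f9 XOR 0e) XOR 64 = f7 XOR 64 = 93
byte 6: (d8 XOR bf) XOR 20 = 67 XOR 20 = 47
byte 7: (eb XOR 0a) XOR 74 = e1 XOR 74 = 95
byte 8: (74 XOR 76) XOR 68 = 02 XOR 68 = 6a
byte 9: (31 XOR 2f) XOR 65 = 1e XOR 65 = 7b

cd7f88ecf79347956a7b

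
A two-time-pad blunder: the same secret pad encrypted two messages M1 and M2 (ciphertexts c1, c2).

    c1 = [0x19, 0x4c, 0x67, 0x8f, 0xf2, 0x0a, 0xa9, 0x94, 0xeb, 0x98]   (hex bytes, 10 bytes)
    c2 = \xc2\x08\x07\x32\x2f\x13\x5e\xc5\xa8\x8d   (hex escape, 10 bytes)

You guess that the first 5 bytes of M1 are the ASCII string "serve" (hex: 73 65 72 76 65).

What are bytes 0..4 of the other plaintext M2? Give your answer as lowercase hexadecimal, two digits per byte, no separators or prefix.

First, c1 ⊕ c2 = (M1 ⊕ K) ⊕ (M2 ⊕ K) = M1 ⊕ M2, so the key drops out. Then M2 = (M1 ⊕ M2) ⊕ M1 over the first 5 bytes.
byte 0: (19 xor c2) xor 73 = db xor 73 = a8
byte 1: (4c xor 08) xor 65 = 44 xor 65 = 21
byte 2: (67 xor 07) xor 72 = 60 xor 72 = 12
byte 3: (8f xor 32) xor 76 = bd xor 76 = cb
byte 4: (f2 xor 2f) xor 65 = dd xor 65 = b8

a82112cbb8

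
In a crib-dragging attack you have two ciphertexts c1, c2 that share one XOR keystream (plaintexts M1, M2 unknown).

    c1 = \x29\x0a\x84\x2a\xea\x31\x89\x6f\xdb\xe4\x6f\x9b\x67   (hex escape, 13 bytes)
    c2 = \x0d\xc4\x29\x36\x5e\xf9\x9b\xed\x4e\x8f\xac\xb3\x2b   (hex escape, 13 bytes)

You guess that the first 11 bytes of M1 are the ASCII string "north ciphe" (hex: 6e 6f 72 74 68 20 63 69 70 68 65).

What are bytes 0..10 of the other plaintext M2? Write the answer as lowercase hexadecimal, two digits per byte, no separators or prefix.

First, c1 ⊕ c2 = (M1 ⊕ K) ⊕ (M2 ⊕ K) = M1 ⊕ M2, so the key drops out. Then M2 = (M1 ⊕ M2) ⊕ M1 over the first 11 bytes.
byte 0: (29 ⊕ 0d) ⊕ 6e = 24 ⊕ 6e = 4a
byte 1: (0a ⊕ c4) ⊕ 6f = ce ⊕ 6f = a1
byte 2: (84 ⊕ 29) ⊕ 72 = ad ⊕ 72 = df
byte 3: (2a ⊕ 36) ⊕ 74 = 1c ⊕ 74 = 68
byte 4: (ea ⊕ 5e) ⊕ 68 = b4 ⊕ 68 = dc
byte 5: (31 ⊕ f9) ⊕ 20 = c8 ⊕ 20 = e8
byte 6: (89 ⊕ 9b) ⊕ 63 = 12 ⊕ 63 = 71
byte 7: (6f ⊕ ed) ⊕ 69 = 82 ⊕ 69 = eb
byte 8: (db ⊕ 4e) ⊕ 70 = 95 ⊕ 70 = e5
byte 9: (e4 ⊕ 8f) ⊕ 68 = 6b ⊕ 68 = 03
byte 10: (6f ⊕ ac) ⊕ 65 = c3 ⊕ 65 = a6

4aa1df68dce871ebe503a6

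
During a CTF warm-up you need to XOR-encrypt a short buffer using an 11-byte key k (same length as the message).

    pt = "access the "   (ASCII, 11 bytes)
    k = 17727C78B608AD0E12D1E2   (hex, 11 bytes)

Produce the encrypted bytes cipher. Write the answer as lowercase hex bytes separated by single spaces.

76 11 1f 1d c5 7b 8d 7a 7a b4 c2

XOR is its own inverse, so applying the key byte-wise gives the result directly.
61 ^ 17 = 76
63 ^ 72 = 11
63 ^ 7c = 1f
65 ^ 78 = 1d
73 ^ b6 = c5
73 ^ 08 = 7b
20 ^ ad = 8d
74 ^ 0e = 7a
68 ^ 12 = 7a
65 ^ d1 = b4
20 ^ e2 = c2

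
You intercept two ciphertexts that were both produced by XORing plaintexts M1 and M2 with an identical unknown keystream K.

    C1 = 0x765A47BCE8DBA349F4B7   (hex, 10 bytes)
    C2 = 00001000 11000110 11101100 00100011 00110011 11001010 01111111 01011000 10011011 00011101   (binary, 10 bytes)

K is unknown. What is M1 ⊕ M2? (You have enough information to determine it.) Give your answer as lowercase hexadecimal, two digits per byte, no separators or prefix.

C1 ⊕ C2 = (M1 ⊕ K) ⊕ (M2 ⊕ K) = M1 ⊕ M2 — the shared key cancels under XOR.
01110110 xor 00001000 = 01111110
01011010 xor 11000110 = 10011100
01000111 xor 11101100 = 10101011
10111100 xor 00100011 = 10011111
11101000 xor 00110011 = 11011011
11011011 xor 11001010 = 00010001
10100011 xor 01111111 = 11011100
01001001 xor 01011000 = 00010001
11110100 xor 10011011 = 01101111
10110111 xor 00011101 = 10101010

7e9cab9fdb11dc116faa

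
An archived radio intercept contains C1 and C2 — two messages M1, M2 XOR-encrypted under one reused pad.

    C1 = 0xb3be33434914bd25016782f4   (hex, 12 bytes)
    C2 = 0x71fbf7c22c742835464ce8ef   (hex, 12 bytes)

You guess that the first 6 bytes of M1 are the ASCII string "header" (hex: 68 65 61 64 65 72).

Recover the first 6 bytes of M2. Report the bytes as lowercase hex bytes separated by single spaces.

First, C1 ⊕ C2 = (M1 ⊕ K) ⊕ (M2 ⊕ K) = M1 ⊕ M2, so the key drops out. Then M2 = (M1 ⊕ M2) ⊕ M1 over the first 6 bytes.
byte 0: (b3 ^ 71) ^ 68 = c2 ^ 68 = aa
byte 1: (be ^ fb) ^ 65 = 45 ^ 65 = 20
byte 2: (33 ^ f7) ^ 61 = c4 ^ 61 = a5
byte 3: (43 ^ c2) ^ 64 = 81 ^ 64 = e5
byte 4: (49 ^ 2c) ^ 65 = 65 ^ 65 = 00
byte 5: (14 ^ 74) ^ 72 = 60 ^ 72 = 12

aa 20 a5 e5 00 12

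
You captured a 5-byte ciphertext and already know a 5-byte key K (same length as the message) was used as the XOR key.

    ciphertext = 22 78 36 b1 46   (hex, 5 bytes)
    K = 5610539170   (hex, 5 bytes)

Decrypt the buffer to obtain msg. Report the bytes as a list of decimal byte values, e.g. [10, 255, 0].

[116, 104, 101, 32, 54]

XOR is its own inverse, so applying the key byte-wise gives the result directly.
byte 0: 00100010 XOR 01010110 = 01110100
byte 1: 01111000 XOR 00010000 = 01101000
byte 2: 00110110 XOR 01010011 = 01100101
byte 3: 10110001 XOR 10010001 = 00100000
byte 4: 01000110 XOR 01110000 = 00110110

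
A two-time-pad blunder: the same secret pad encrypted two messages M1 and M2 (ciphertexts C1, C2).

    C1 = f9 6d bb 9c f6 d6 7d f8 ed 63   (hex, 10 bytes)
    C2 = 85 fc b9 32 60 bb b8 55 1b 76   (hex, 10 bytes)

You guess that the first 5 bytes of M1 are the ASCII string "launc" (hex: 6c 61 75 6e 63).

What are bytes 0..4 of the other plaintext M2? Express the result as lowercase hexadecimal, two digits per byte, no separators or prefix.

10f077c0f5

First, C1 ⊕ C2 = (M1 ⊕ K) ⊕ (M2 ⊕ K) = M1 ⊕ M2, so the key drops out. Then M2 = (M1 ⊕ M2) ⊕ M1 over the first 5 bytes.
byte 0: (f9 ^ 85) ^ 6c = 7c ^ 6c = 10
byte 1: (6d ^ fc) ^ 61 = 91 ^ 61 = f0
byte 2: (bb ^ b9) ^ 75 = 02 ^ 75 = 77
byte 3: (9c ^ 32) ^ 6e = ae ^ 6e = c0
byte 4: (f6 ^ 60) ^ 63 = 96 ^ 63 = f5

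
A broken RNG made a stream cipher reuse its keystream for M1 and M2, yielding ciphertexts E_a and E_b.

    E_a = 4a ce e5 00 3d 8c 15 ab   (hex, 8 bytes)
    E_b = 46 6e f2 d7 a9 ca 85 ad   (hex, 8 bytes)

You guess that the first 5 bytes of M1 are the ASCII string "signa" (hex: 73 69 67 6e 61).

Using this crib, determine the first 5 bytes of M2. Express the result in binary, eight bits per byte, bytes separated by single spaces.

01111111 11001001 01110000 10111001 11110101

First, E_a ⊕ E_b = (M1 ⊕ K) ⊕ (M2 ⊕ K) = M1 ⊕ M2, so the key drops out. Then M2 = (M1 ⊕ M2) ⊕ M1 over the first 5 bytes.
byte 0: (4a XOR 46) XOR 73 = 0c XOR 73 = 7f
byte 1: (ce XOR 6e) XOR 69 = a0 XOR 69 = c9
byte 2: (e5 XOR f2) XOR 67 = 17 XOR 67 = 70
byte 3: (00 XOR d7) XOR 6e = d7 XOR 6e = b9
byte 4: (3d XOR a9) XOR 61 = 94 XOR 61 = f5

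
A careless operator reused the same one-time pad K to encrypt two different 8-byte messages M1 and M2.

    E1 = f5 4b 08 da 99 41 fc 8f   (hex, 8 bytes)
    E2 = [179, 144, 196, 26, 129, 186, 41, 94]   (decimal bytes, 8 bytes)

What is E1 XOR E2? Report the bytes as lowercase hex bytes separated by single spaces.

E1 ⊕ E2 = (M1 ⊕ K) ⊕ (M2 ⊕ K) = M1 ⊕ M2 — the shared key cancels under XOR.
11110101 XOR 10110011 = 01000110
01001011 XOR 10010000 = 11011011
00001000 XOR 11000100 = 11001100
11011010 XOR 00011010 = 11000000
10011001 XOR 10000001 = 00011000
01000001 XOR 10111010 = 11111011
11111100 XOR 00101001 = 11010101
10001111 XOR 01011110 = 11010001

46 db cc c0 18 fb d5 d1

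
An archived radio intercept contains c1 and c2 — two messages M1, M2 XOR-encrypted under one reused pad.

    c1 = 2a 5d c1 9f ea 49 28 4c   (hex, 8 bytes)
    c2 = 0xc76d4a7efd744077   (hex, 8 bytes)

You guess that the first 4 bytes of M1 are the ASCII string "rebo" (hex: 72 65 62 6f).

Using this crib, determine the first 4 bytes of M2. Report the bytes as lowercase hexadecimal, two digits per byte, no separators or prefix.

First, c1 ⊕ c2 = (M1 ⊕ K) ⊕ (M2 ⊕ K) = M1 ⊕ M2, so the key drops out. Then M2 = (M1 ⊕ M2) ⊕ M1 over the first 4 bytes.
byte 0: (2a XOR c7) XOR 72 = ed XOR 72 = 9f
byte 1: (5d XOR 6d) XOR 65 = 30 XOR 65 = 55
byte 2: (c1 XOR 4a) XOR 62 = 8b XOR 62 = e9
byte 3: (9f XOR 7e) XOR 6f = e1 XOR 6f = 8e

9f55e98e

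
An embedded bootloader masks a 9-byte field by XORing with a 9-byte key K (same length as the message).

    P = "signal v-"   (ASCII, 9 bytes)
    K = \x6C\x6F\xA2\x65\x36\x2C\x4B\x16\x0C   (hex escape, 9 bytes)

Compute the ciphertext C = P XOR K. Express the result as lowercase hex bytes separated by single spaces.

1f 06 c5 0b 57 40 6b 60 21

73 xor 6c = 1f
69 xor 6f = 06
67 xor a2 = c5
6e xor 65 = 0b
61 xor 36 = 57
6c xor 2c = 40
20 xor 4b = 6b
76 xor 16 = 60
2d xor 0c = 21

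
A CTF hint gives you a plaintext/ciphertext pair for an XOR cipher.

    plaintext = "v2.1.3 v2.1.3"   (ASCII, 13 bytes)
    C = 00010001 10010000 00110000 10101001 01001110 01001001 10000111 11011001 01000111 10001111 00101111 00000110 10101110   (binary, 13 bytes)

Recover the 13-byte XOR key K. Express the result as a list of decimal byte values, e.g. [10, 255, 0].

Since C = plaintext ⊕ K, XORing both sides with plaintext gives K = plaintext ⊕ C.
76 xor 11 = 67
32 xor 90 = a2
2e xor 30 = 1e
31 xor a9 = 98
2e xor 4e = 60
33 xor 49 = 7a
20 xor 87 = a7
76 xor d9 = af
32 xor 47 = 75
2e xor 8f = a1
31 xor 2f = 1e
2e xor 06 = 28
33 xor ae = 9d

[103, 162, 30, 152, 96, 122, 167, 175, 117, 161, 30, 40, 157]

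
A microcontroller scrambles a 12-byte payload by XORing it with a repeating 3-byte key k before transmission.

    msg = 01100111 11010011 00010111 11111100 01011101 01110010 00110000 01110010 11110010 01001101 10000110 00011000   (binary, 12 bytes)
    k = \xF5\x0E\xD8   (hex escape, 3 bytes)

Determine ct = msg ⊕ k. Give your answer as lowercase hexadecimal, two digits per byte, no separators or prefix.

The 3-byte key repeats, so the effective keystream is f5 0e d8 f5 0e d8 f5 0e d8 f5 0e d8.
byte 0: 01100111 xor 11110101 = 10010010
byte 1: 11010011 xor 00001110 = 11011101
byte 2: 00010111 xor 11011000 = 11001111
byte 3: 11111100 xor 11110101 = 00001001
byte 4: 01011101 xor 00001110 = 01010011
byte 5: 01110010 xor 11011000 = 10101010
byte 6: 00110000 xor 11110101 = 11000101
byte 7: 01110010 xor 00001110 = 01111100
byte 8: 11110010 xor 11011000 = 00101010
byte 9: 01001101 xor 11110101 = 10111000
byte 10: 10000110 xor 00001110 = 10001000
byte 11: 00011000 xor 11011000 = 11000000

92ddcf0953aac57c2ab888c0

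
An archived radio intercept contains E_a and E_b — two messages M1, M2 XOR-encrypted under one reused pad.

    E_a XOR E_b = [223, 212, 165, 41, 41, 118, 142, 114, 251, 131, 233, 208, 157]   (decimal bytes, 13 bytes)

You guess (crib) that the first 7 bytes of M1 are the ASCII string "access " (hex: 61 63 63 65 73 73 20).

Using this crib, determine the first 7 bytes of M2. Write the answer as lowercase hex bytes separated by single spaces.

be b7 c6 4c 5a 05 ae

Since E_a ⊕ E_b = M1 ⊕ M2, XORing with the guessed M1 bytes yields the corresponding M2 bytes: M2 = (E_a ⊕ E_b) ⊕ M1.
df ^ 61 = be
d4 ^ 63 = b7
a5 ^ 63 = c6
29 ^ 65 = 4c
29 ^ 73 = 5a
76 ^ 73 = 05
8e ^ 20 = ae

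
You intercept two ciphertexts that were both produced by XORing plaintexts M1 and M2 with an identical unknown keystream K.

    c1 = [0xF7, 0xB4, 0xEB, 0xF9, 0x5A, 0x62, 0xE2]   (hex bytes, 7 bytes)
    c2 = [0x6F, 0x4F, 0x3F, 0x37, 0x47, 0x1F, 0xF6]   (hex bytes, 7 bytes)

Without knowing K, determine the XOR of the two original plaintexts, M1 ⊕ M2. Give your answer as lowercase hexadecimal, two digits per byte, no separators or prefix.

c1 ⊕ c2 = (M1 ⊕ K) ⊕ (M2 ⊕ K) = M1 ⊕ M2 — the shared key cancels under XOR.
247 ^ 111 = 152
180 ^  79 = 251
235 ^  63 = 212
249 ^  55 = 206
 90 ^  71 =  29
 98 ^  31 = 125
226 ^ 246 =  20

98fbd4ce1d7d14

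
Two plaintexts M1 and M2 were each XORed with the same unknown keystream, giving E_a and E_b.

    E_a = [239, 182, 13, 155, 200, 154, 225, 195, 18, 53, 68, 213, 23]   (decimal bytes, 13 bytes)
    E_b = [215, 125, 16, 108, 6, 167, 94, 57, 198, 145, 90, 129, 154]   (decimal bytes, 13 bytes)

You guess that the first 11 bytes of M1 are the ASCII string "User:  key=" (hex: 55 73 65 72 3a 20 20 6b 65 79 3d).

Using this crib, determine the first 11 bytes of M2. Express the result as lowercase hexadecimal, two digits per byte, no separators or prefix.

First, E_a ⊕ E_b = (M1 ⊕ K) ⊕ (M2 ⊕ K) = M1 ⊕ M2, so the key drops out. Then M2 = (M1 ⊕ M2) ⊕ M1 over the first 11 bytes.
byte 0: (ef xor d7) xor 55 = 38 xor 55 = 6d
byte 1: (b6 xor 7d) xor 73 = cb xor 73 = b8
byte 2: (0d xor 10) xor 65 = 1d xor 65 = 78
byte 3: (9b xor 6c) xor 72 = f7 xor 72 = 85
byte 4: (c8 xor 06) xor 3a = ce xor 3a = f4
byte 5: (9a xor a7) xor 20 = 3d xor 20 = 1d
byte 6: (e1 xor 5e) xor 20 = bf xor 20 = 9f
byte 7: (c3 xor 39) xor 6b = fa xor 6b = 91
byte 8: (12 xor c6) xor 65 = d4 xor 65 = b1
byte 9: (35 xor 91) xor 79 = a4 xor 79 = dd
byte 10: (44 xor 5a) xor 3d = 1e xor 3d = 23

6db87885f41d9f91b1dd23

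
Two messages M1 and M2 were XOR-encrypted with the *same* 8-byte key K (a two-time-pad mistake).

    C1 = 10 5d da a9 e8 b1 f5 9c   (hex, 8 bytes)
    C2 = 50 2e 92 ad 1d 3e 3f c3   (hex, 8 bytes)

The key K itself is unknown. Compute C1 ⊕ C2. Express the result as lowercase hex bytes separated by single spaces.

40 73 48 04 f5 8f ca 5f

C1 ⊕ C2 = (M1 ⊕ K) ⊕ (M2 ⊕ K) = M1 ⊕ M2 — the shared key cancels under XOR.
10 xor 50 = 40
5d xor 2e = 73
da xor 92 = 48
a9 xor ad = 04
e8 xor 1d = f5
b1 xor 3e = 8f
f5 xor 3f = ca
9c xor c3 = 5f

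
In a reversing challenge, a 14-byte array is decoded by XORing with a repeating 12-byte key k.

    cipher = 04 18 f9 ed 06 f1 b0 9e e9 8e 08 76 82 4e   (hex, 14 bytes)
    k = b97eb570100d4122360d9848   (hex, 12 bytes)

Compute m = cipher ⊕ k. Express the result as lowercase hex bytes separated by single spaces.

The 12-byte key repeats, so the effective keystream is b9 7e b5 70 10 0d 41 22 36 0d 98 48 b9 7e.
byte 0: 04 xor b9 = bd
byte 1: 18 xor 7e = 66
byte 2: f9 xor b5 = 4c
byte 3: ed xor 70 = 9d
byte 4: 06 xor 10 = 16
byte 5: f1 xor 0d = fc
byte 6: b0 xor 41 = f1
byte 7: 9e xor 22 = bc
byte 8: e9 xor 36 = df
byte 9: 8e xor 0d = 83
byte 10: 08 xor 98 = 90
byte 11: 76 xor 48 = 3e
byte 12: 82 xor b9 = 3b
byte 13: 4e xor 7e = 30

bd 66 4c 9d 16 fc f1 bc df 83 90 3e 3b 30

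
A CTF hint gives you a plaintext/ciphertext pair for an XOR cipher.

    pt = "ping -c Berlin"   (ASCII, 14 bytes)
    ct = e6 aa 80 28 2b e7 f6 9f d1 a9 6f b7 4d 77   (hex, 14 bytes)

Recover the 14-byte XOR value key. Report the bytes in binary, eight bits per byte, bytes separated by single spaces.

Since ct = pt ⊕ key, XORing both sides with pt gives key = pt ⊕ ct.
112 xor 230 = 150
105 xor 170 = 195
110 xor 128 = 238
103 xor  40 =  79
 32 xor  43 =  11
 45 xor 231 = 202
 99 xor 246 = 149
 32 xor 159 = 191
 66 xor 209 = 147
101 xor 169 = 204
114 xor 111 =  29
108 xor 183 = 219
105 xor  77 =  36
110 xor 119 =  25

10010110 11000011 11101110 01001111 00001011 11001010 10010101 10111111 10010011 11001100 00011101 11011011 00100100 00011001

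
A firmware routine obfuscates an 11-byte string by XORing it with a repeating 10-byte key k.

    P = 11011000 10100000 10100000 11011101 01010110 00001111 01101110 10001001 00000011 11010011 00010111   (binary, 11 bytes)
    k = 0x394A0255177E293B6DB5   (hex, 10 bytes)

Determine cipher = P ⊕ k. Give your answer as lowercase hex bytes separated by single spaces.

The 10-byte key repeats, so the effective keystream is 39 4a 02 55 17 7e 29 3b 6d b5 39.
byte 0: d8 ^ 39 = e1
byte 1: a0 ^ 4a = ea
byte 2: a0 ^ 02 = a2
byte 3: dd ^ 55 = 88
byte 4: 56 ^ 17 = 41
byte 5: 0f ^ 7e = 71
byte 6: 6e ^ 29 = 47
byte 7: 89 ^ 3b = b2
byte 8: 03 ^ 6d = 6e
byte 9: d3 ^ b5 = 66
byte 10: 17 ^ 39 = 2e

e1 ea a2 88 41 71 47 b2 6e 66 2e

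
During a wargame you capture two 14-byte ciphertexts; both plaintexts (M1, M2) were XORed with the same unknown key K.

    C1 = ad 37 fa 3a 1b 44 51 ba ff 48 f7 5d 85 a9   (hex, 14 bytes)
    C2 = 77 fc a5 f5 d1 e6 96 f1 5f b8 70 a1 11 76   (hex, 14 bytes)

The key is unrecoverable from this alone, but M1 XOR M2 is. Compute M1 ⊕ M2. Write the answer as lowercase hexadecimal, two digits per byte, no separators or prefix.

dacb5fcfcaa2c74ba0f087fc94df

C1 ⊕ C2 = (M1 ⊕ K) ⊕ (M2 ⊕ K) = M1 ⊕ M2 — the shared key cancels under XOR.
173 XOR 119 = 218
 55 XOR 252 = 203
250 XOR 165 =  95
 58 XOR 245 = 207
 27 XOR 209 = 202
 68 XOR 230 = 162
 81 XOR 150 = 199
186 XOR 241 =  75
255 XOR  95 = 160
 72 XOR 184 = 240
247 XOR 112 = 135
 93 XOR 161 = 252
133 XOR  17 = 148
169 XOR 118 = 223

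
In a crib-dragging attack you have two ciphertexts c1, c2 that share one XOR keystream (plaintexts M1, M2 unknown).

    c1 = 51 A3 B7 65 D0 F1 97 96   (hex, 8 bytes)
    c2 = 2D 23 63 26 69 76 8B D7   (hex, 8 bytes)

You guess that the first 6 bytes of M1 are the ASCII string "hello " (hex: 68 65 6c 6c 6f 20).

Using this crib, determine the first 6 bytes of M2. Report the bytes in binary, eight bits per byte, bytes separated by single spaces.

00010100 11100101 10111000 00101111 11010110 10100111

First, c1 ⊕ c2 = (M1 ⊕ K) ⊕ (M2 ⊕ K) = M1 ⊕ M2, so the key drops out. Then M2 = (M1 ⊕ M2) ⊕ M1 over the first 6 bytes.
byte 0: (51 ⊕ 2d) ⊕ 68 = 7c ⊕ 68 = 14
byte 1: (a3 ⊕ 23) ⊕ 65 = 80 ⊕ 65 = e5
byte 2: (b7 ⊕ 63) ⊕ 6c = d4 ⊕ 6c = b8
byte 3: (65 ⊕ 26) ⊕ 6c = 43 ⊕ 6c = 2f
byte 4: (d0 ⊕ 69) ⊕ 6f = b9 ⊕ 6f = d6
byte 5: (f1 ⊕ 76) ⊕ 20 = 87 ⊕ 20 = a7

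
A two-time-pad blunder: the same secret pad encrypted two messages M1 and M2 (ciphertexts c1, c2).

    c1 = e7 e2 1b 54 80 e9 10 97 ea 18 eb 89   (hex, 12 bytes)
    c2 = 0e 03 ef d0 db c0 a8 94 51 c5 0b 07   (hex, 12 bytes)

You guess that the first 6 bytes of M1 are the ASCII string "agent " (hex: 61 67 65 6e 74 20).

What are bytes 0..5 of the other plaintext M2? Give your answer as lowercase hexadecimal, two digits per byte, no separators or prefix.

888691ea2f09

First, c1 ⊕ c2 = (M1 ⊕ K) ⊕ (M2 ⊕ K) = M1 ⊕ M2, so the key drops out. Then M2 = (M1 ⊕ M2) ⊕ M1 over the first 6 bytes.
byte 0: (e7 xor 0e) xor 61 = e9 xor 61 = 88
byte 1: (e2 xor 03) xor 67 = e1 xor 67 = 86
byte 2: (1b xor ef) xor 65 = f4 xor 65 = 91
byte 3: (54 xor d0) xor 6e = 84 xor 6e = ea
byte 4: (80 xor db) xor 74 = 5b xor 74 = 2f
byte 5: (e9 xor c0) xor 20 = 29 xor 20 = 09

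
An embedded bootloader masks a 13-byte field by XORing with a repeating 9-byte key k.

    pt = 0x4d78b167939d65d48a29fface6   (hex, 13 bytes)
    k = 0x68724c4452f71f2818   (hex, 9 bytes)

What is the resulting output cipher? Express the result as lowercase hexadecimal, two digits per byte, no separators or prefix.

250afd23c16a7afc92418de0a2

The 9-byte key repeats, so the effective keystream is 68 72 4c 44 52 f7 1f 28 18 68 72 4c 44.
byte 0: 01001101 xor 01101000 = 00100101
byte 1: 01111000 xor 01110010 = 00001010
byte 2: 10110001 xor 01001100 = 11111101
byte 3: 01100111 xor 01000100 = 00100011
byte 4: 10010011 xor 01010010 = 11000001
byte 5: 10011101 xor 11110111 = 01101010
byte 6: 01100101 xor 00011111 = 01111010
byte 7: 11010100 xor 00101000 = 11111100
byte 8: 10001010 xor 00011000 = 10010010
byte 9: 00101001 xor 01101000 = 01000001
byte 10: 11111111 xor 01110010 = 10001101
byte 11: 10101100 xor 01001100 = 11100000
byte 12: 11100110 xor 01000100 = 10100010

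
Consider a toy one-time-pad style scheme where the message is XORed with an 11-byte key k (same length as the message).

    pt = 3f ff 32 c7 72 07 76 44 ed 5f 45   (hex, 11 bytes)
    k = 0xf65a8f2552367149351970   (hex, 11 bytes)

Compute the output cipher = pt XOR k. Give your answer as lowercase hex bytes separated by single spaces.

c9 a5 bd e2 20 31 07 0d d8 46 35

byte 0: 3f xor f6 = c9
byte 1: ff xor 5a = a5
byte 2: 32 xor 8f = bd
byte 3: c7 xor 25 = e2
byte 4: 72 xor 52 = 20
byte 5: 07 xor 36 = 31
byte 6: 76 xor 71 = 07
byte 7: 44 xor 49 = 0d
byte 8: ed xor 35 = d8
byte 9: 5f xor 19 = 46
byte 10: 45 xor 70 = 35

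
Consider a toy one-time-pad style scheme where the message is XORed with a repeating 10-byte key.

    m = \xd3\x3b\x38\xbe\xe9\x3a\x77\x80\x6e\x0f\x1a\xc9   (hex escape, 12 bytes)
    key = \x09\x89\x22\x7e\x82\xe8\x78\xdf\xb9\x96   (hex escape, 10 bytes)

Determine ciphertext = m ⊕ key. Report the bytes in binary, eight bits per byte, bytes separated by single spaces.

11011010 10110010 00011010 11000000 01101011 11010010 00001111 01011111 11010111 10011001 00010011 01000000

The 10-byte key repeats, so the effective keystream is 09 89 22 7e 82 e8 78 df b9 96 09 89.
byte 0: d3 ^ 09 = da
byte 1: 3b ^ 89 = b2
byte 2: 38 ^ 22 = 1a
byte 3: be ^ 7e = c0
byte 4: e9 ^ 82 = 6b
byte 5: 3a ^ e8 = d2
byte 6: 77 ^ 78 = 0f
byte 7: 80 ^ df = 5f
byte 8: 6e ^ b9 = d7
byte 9: 0f ^ 96 = 99
byte 10: 1a ^ 09 = 13
byte 11: c9 ^ 89 = 40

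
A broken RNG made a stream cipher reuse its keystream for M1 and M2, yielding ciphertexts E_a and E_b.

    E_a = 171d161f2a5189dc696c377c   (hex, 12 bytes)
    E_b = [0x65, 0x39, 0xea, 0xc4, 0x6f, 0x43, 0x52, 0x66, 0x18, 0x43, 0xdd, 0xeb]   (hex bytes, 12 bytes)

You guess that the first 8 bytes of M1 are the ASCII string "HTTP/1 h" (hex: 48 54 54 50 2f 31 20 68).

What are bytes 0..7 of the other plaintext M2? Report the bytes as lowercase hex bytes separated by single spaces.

3a 70 a8 8b 6a 23 fb d2

First, E_a ⊕ E_b = (M1 ⊕ K) ⊕ (M2 ⊕ K) = M1 ⊕ M2, so the key drops out. Then M2 = (M1 ⊕ M2) ⊕ M1 over the first 8 bytes.
byte 0: (17 XOR 65) XOR 48 = 72 XOR 48 = 3a
byte 1: (1d XOR 39) XOR 54 = 24 XOR 54 = 70
byte 2: (16 XOR ea) XOR 54 = fc XOR 54 = a8
byte 3: (1f XOR c4) XOR 50 = db XOR 50 = 8b
byte 4: (2a XOR 6f) XOR 2f = 45 XOR 2f = 6a
byte 5: (51 XOR 43) XOR 31 = 12 XOR 31 = 23
byte 6: (89 XOR 52) XOR 20 = db XOR 20 = fb
byte 7: (dc XOR 66) XOR 68 = ba XOR 68 = d2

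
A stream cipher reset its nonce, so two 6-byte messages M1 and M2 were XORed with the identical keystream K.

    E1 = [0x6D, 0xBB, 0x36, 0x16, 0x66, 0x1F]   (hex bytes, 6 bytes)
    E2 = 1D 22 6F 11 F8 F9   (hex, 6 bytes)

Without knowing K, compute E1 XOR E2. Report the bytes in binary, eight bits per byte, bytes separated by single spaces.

E1 ⊕ E2 = (M1 ⊕ K) ⊕ (M2 ⊕ K) = M1 ⊕ M2 — the shared key cancels under XOR.
6d xor 1d = 70
bb xor 22 = 99
36 xor 6f = 59
16 xor 11 = 07
66 xor f8 = 9e
1f xor f9 = e6

01110000 10011001 01011001 00000111 10011110 11100110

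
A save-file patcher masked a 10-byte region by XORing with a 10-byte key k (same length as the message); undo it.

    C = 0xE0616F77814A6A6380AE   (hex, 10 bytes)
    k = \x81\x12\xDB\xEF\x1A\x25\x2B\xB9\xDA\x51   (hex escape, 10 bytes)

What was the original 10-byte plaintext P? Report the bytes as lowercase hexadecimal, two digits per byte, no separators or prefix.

XOR is its own inverse, so applying the key byte-wise gives the result directly.
e0 XOR 81 = 61
61 XOR 12 = 73
6f XOR db = b4
77 XOR ef = 98
81 XOR 1a = 9b
4a XOR 25 = 6f
6a XOR 2b = 41
63 XOR b9 = da
80 XOR da = 5a
ae XOR 51 = ff

6173b4989b6f41da5aff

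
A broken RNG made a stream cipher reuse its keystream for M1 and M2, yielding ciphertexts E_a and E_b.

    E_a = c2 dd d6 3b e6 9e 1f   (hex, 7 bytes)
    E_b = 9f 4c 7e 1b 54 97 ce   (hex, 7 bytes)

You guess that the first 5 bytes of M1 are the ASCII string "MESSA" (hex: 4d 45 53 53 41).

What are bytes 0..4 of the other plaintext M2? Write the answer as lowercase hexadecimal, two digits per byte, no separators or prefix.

First, E_a ⊕ E_b = (M1 ⊕ K) ⊕ (M2 ⊕ K) = M1 ⊕ M2, so the key drops out. Then M2 = (M1 ⊕ M2) ⊕ M1 over the first 5 bytes.
byte 0: (c2 ⊕ 9f) ⊕ 4d = 5d ⊕ 4d = 10
byte 1: (dd ⊕ 4c) ⊕ 45 = 91 ⊕ 45 = d4
byte 2: (d6 ⊕ 7e) ⊕ 53 = a8 ⊕ 53 = fb
byte 3: (3b ⊕ 1b) ⊕ 53 = 20 ⊕ 53 = 73
byte 4: (e6 ⊕ 54) ⊕ 41 = b2 ⊕ 41 = f3

10d4fb73f3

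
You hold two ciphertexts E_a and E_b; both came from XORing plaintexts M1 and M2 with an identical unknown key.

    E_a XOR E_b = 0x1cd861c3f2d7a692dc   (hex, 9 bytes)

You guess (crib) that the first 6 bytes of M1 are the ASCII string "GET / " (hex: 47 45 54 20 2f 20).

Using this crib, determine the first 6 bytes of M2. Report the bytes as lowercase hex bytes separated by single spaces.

Since E_a ⊕ E_b = M1 ⊕ M2, XORing with the guessed M1 bytes yields the corresponding M2 bytes: M2 = (E_a ⊕ E_b) ⊕ M1.
1c XOR 47 = 5b
d8 XOR 45 = 9d
61 XOR 54 = 35
c3 XOR 20 = e3
f2 XOR 2f = dd
d7 XOR 20 = f7

5b 9d 35 e3 dd f7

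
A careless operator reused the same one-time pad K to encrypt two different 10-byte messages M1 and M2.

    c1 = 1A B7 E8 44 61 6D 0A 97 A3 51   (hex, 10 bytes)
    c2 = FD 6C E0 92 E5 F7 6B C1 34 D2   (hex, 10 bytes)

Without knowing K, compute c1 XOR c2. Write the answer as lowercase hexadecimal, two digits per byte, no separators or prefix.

e7db08d6849a61569783

c1 ⊕ c2 = (M1 ⊕ K) ⊕ (M2 ⊕ K) = M1 ⊕ M2 — the shared key cancels under XOR.
byte 0: 1a XOR fd = e7
byte 1: b7 XOR 6c = db
byte 2: e8 XOR e0 = 08
byte 3: 44 XOR 92 = d6
byte 4: 61 XOR e5 = 84
byte 5: 6d XOR f7 = 9a
byte 6: 0a XOR 6b = 61
byte 7: 97 XOR c1 = 56
byte 8: a3 XOR 34 = 97
byte 9: 51 XOR d2 = 83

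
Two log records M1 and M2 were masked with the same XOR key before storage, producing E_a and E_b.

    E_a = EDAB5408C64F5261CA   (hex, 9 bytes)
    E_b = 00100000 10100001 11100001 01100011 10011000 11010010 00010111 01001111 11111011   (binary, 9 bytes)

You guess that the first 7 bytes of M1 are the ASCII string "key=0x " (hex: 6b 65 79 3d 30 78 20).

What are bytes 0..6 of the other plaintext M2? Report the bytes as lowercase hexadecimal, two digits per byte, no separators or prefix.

a66fcc566ee565

First, E_a ⊕ E_b = (M1 ⊕ K) ⊕ (M2 ⊕ K) = M1 ⊕ M2, so the key drops out. Then M2 = (M1 ⊕ M2) ⊕ M1 over the first 7 bytes.
byte 0: (ed XOR 20) XOR 6b = cd XOR 6b = a6
byte 1: (ab XOR a1) XOR 65 = 0a XOR 65 = 6f
byte 2: (54 XOR e1) XOR 79 = b5 XOR 79 = cc
byte 3: (08 XOR 63) XOR 3d = 6b XOR 3d = 56
byte 4: (c6 XOR 98) XOR 30 = 5e XOR 30 = 6e
byte 5: (4f XOR d2) XOR 78 = 9d XOR 78 = e5
byte 6: (52 XOR 17) XOR 20 = 45 XOR 20 = 65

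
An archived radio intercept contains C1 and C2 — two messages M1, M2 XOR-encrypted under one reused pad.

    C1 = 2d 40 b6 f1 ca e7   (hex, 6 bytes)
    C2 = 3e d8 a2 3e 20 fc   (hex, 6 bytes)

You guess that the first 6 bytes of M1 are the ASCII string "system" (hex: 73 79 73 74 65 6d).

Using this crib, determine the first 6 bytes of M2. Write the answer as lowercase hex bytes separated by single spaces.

First, C1 ⊕ C2 = (M1 ⊕ K) ⊕ (M2 ⊕ K) = M1 ⊕ M2, so the key drops out. Then M2 = (M1 ⊕ M2) ⊕ M1 over the first 6 bytes.
byte 0: (2d ^ 3e) ^ 73 = 13 ^ 73 = 60
byte 1: (40 ^ d8) ^ 79 = 98 ^ 79 = e1
byte 2: (b6 ^ a2) ^ 73 = 14 ^ 73 = 67
byte 3: (f1 ^ 3e) ^ 74 = cf ^ 74 = bb
byte 4: (ca ^ 20) ^ 65 = ea ^ 65 = 8f
byte 5: (e7 ^ fc) ^ 6d = 1b ^ 6d = 76

60 e1 67 bb 8f 76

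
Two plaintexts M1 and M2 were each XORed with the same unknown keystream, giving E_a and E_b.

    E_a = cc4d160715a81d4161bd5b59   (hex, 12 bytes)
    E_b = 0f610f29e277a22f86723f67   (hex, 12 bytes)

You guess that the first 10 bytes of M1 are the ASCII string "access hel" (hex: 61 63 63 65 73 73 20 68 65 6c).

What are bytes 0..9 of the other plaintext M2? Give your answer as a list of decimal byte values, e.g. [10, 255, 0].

First, E_a ⊕ E_b = (M1 ⊕ K) ⊕ (M2 ⊕ K) = M1 ⊕ M2, so the key drops out. Then M2 = (M1 ⊕ M2) ⊕ M1 over the first 10 bytes.
byte 0: (cc ^ 0f) ^ 61 = c3 ^ 61 = a2
byte 1: (4d ^ 61) ^ 63 = 2c ^ 63 = 4f
byte 2: (16 ^ 0f) ^ 63 = 19 ^ 63 = 7a
byte 3: (07 ^ 29) ^ 65 = 2e ^ 65 = 4b
byte 4: (15 ^ e2) ^ 73 = f7 ^ 73 = 84
byte 5: (a8 ^ 77) ^ 73 = df ^ 73 = ac
byte 6: (1d ^ a2) ^ 20 = bf ^ 20 = 9f
byte 7: (41 ^ 2f) ^ 68 = 6e ^ 68 = 06
byte 8: (61 ^ 86) ^ 65 = e7 ^ 65 = 82
byte 9: (bd ^ 72) ^ 6c = cf ^ 6c = a3

[162, 79, 122, 75, 132, 172, 159, 6, 130, 163]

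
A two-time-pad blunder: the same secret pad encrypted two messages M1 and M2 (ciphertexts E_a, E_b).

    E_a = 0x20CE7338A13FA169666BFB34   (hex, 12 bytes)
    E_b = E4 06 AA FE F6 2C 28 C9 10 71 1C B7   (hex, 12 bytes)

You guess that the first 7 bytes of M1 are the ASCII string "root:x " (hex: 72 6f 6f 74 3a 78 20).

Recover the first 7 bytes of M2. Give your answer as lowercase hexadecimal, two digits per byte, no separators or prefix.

b6a7b6b26d6ba9

First, E_a ⊕ E_b = (M1 ⊕ K) ⊕ (M2 ⊕ K) = M1 ⊕ M2, so the key drops out. Then M2 = (M1 ⊕ M2) ⊕ M1 over the first 7 bytes.
byte 0: (20 ^ e4) ^ 72 = c4 ^ 72 = b6
byte 1: (ce ^ 06) ^ 6f = c8 ^ 6f = a7
byte 2: (73 ^ aa) ^ 6f = d9 ^ 6f = b6
byte 3: (38 ^ fe) ^ 74 = c6 ^ 74 = b2
byte 4: (a1 ^ f6) ^ 3a = 57 ^ 3a = 6d
byte 5: (3f ^ 2c) ^ 78 = 13 ^ 78 = 6b
byte 6: (a1 ^ 28) ^ 20 = 89 ^ 20 = a9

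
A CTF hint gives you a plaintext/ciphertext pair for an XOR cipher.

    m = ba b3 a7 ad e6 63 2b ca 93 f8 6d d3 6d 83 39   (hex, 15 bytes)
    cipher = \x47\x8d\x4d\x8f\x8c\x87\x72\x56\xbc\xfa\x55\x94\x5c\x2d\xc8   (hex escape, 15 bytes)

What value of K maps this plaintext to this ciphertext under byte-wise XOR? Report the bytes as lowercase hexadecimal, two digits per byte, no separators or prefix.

Since cipher = m ⊕ K, XORing both sides with m gives K = m ⊕ cipher.
ba xor 47 = fd
b3 xor 8d = 3e
a7 xor 4d = ea
ad xor 8f = 22
e6 xor 8c = 6a
63 xor 87 = e4
2b xor 72 = 59
ca xor 56 = 9c
93 xor bc = 2f
f8 xor fa = 02
6d xor 55 = 38
d3 xor 94 = 47
6d xor 5c = 31
83 xor 2d = ae
39 xor c8 = f1

fd3eea226ae4599c2f02384731aef1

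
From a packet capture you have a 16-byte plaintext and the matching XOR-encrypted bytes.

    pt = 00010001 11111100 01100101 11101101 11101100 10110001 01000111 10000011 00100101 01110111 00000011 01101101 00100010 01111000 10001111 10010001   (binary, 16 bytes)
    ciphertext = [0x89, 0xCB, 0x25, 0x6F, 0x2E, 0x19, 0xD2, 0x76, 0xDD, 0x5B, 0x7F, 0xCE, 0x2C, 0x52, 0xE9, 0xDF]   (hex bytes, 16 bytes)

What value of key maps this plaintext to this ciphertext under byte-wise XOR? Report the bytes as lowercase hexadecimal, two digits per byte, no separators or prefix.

Since ciphertext = pt ⊕ key, XORing both sides with pt gives key = pt ⊕ ciphertext.
00010001 XOR 10001001 = 10011000
11111100 XOR 11001011 = 00110111
01100101 XOR 00100101 = 01000000
11101101 XOR 01101111 = 10000010
11101100 XOR 00101110 = 11000010
10110001 XOR 00011001 = 10101000
01000111 XOR 11010010 = 10010101
10000011 XOR 01110110 = 11110101
00100101 XOR 11011101 = 11111000
01110111 XOR 01011011 = 00101100
00000011 XOR 01111111 = 01111100
01101101 XOR 11001110 = 10100011
00100010 XOR 00101100 = 00001110
01111000 XOR 01010010 = 00101010
10001111 XOR 11101001 = 01100110
10010001 XOR 11011111 = 01001110

98374082c2a895f5f82c7ca30e2a664e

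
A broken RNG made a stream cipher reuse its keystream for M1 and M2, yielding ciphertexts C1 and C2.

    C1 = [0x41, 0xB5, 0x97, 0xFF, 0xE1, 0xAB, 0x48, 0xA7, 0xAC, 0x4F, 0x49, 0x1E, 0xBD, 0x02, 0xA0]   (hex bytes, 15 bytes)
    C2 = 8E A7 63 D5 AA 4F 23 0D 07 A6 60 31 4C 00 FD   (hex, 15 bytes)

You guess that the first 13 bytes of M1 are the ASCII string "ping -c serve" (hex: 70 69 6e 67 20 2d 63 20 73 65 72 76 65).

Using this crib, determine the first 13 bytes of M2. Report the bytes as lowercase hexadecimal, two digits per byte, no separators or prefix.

First, C1 ⊕ C2 = (M1 ⊕ K) ⊕ (M2 ⊕ K) = M1 ⊕ M2, so the key drops out. Then M2 = (M1 ⊕ M2) ⊕ M1 over the first 13 bytes.
byte 0: (41 xor 8e) xor 70 = cf xor 70 = bf
byte 1: (b5 xor a7) xor 69 = 12 xor 69 = 7b
byte 2: (97 xor 63) xor 6e = f4 xor 6e = 9a
byte 3: (ff xor d5) xor 67 = 2a xor 67 = 4d
byte 4: (e1 xor aa) xor 20 = 4b xor 20 = 6b
byte 5: (ab xor 4f) xor 2d = e4 xor 2d = c9
byte 6: (48 xor 23) xor 63 = 6b xor 63 = 08
byte 7: (a7 xor 0d) xor 20 = aa xor 20 = 8a
byte 8: (ac xor 07) xor 73 = ab xor 73 = d8
byte 9: (4f xor a6) xor 65 = e9 xor 65 = 8c
byte 10: (49 xor 60) xor 72 = 29 xor 72 = 5b
byte 11: (1e xor 31) xor 76 = 2f xor 76 = 59
byte 12: (bd xor 4c) xor 65 = f1 xor 65 = 94

bf7b9a4d6bc9088ad88c5b5994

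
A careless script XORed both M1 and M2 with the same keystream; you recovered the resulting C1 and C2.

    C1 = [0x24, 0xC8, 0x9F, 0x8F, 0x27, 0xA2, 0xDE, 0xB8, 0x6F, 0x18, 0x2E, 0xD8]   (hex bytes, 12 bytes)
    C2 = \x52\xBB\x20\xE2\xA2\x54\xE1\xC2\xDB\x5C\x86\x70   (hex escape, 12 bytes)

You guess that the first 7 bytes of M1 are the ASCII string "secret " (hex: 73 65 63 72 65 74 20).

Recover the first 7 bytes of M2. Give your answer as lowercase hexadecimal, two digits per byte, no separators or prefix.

0516dc1fe0821f

First, C1 ⊕ C2 = (M1 ⊕ K) ⊕ (M2 ⊕ K) = M1 ⊕ M2, so the key drops out. Then M2 = (M1 ⊕ M2) ⊕ M1 over the first 7 bytes.
byte 0: (24 ⊕ 52) ⊕ 73 = 76 ⊕ 73 = 05
byte 1: (c8 ⊕ bb) ⊕ 65 = 73 ⊕ 65 = 16
byte 2: (9f ⊕ 20) ⊕ 63 = bf ⊕ 63 = dc
byte 3: (8f ⊕ e2) ⊕ 72 = 6d ⊕ 72 = 1f
byte 4: (27 ⊕ a2) ⊕ 65 = 85 ⊕ 65 = e0
byte 5: (a2 ⊕ 54) ⊕ 74 = f6 ⊕ 74 = 82
byte 6: (de ⊕ e1) ⊕ 20 = 3f ⊕ 20 = 1f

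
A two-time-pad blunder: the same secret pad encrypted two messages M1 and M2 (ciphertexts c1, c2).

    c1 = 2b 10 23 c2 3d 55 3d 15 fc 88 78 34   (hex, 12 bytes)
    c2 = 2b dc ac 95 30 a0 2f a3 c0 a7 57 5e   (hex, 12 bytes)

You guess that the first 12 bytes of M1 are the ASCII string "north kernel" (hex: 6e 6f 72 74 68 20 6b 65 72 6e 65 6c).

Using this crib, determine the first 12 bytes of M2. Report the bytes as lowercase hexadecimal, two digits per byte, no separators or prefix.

6ea3fd2365d579d34e414a06

First, c1 ⊕ c2 = (M1 ⊕ K) ⊕ (M2 ⊕ K) = M1 ⊕ M2, so the key drops out. Then M2 = (M1 ⊕ M2) ⊕ M1 over the first 12 bytes.
byte 0: (2b XOR 2b) XOR 6e = 00 XOR 6e = 6e
byte 1: (10 XOR dc) XOR 6f = cc XOR 6f = a3
byte 2: (23 XOR ac) XOR 72 = 8f XOR 72 = fd
byte 3: (c2 XOR 95) XOR 74 = 57 XOR 74 = 23
byte 4: (3d XOR 30) XOR 68 = 0d XOR 68 = 65
byte 5: (55 XOR a0) XOR 20 = f5 XOR 20 = d5
byte 6: (3d XOR 2f) XOR 6b = 12 XOR 6b = 79
byte 7: (15 XOR a3) XOR 65 = b6 XOR 65 = d3
byte 8: (fc XOR c0) XOR 72 = 3c XOR 72 = 4e
byte 9: (88 XOR a7) XOR 6e = 2f XOR 6e = 41
byte 10: (78 XOR 57) XOR 65 = 2f XOR 65 = 4a
byte 11: (34 XOR 5e) XOR 6c = 6a XOR 6c = 06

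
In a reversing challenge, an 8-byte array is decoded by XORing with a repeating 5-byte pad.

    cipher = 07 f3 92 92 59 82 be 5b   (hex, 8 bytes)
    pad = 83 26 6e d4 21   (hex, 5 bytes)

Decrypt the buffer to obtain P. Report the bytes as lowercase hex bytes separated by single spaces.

The 5-byte key repeats, so the effective keystream is 83 26 6e d4 21 83 26 6e.
byte 0: 07 xor 83 = 84
byte 1: f3 xor 26 = d5
byte 2: 92 xor 6e = fc
byte 3: 92 xor d4 = 46
byte 4: 59 xor 21 = 78
byte 5: 82 xor 83 = 01
byte 6: be xor 26 = 98
byte 7: 5b xor 6e = 35

84 d5 fc 46 78 01 98 35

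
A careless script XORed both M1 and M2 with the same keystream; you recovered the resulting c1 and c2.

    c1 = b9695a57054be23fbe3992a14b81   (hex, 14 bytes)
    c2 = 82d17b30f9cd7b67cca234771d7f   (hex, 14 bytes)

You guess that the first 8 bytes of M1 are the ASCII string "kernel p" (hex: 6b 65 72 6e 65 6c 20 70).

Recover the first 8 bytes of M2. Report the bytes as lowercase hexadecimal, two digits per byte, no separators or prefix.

50dd530999eab928

First, c1 ⊕ c2 = (M1 ⊕ K) ⊕ (M2 ⊕ K) = M1 ⊕ M2, so the key drops out. Then M2 = (M1 ⊕ M2) ⊕ M1 over the first 8 bytes.
byte 0: (b9 ^ 82) ^ 6b = 3b ^ 6b = 50
byte 1: (69 ^ d1) ^ 65 = b8 ^ 65 = dd
byte 2: (5a ^ 7b) ^ 72 = 21 ^ 72 = 53
byte 3: (57 ^ 30) ^ 6e = 67 ^ 6e = 09
byte 4: (05 ^ f9) ^ 65 = fc ^ 65 = 99
byte 5: (4b ^ cd) ^ 6c = 86 ^ 6c = ea
byte 6: (e2 ^ 7b) ^ 20 = 99 ^ 20 = b9
byte 7: (3f ^ 67) ^ 70 = 58 ^ 70 = 28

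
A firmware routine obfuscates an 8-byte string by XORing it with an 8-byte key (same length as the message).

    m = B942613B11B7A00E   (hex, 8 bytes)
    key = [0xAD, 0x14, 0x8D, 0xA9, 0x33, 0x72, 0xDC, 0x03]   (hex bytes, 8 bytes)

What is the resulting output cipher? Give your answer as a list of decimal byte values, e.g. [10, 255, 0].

[20, 86, 236, 146, 34, 197, 124, 13]

b9 XOR ad = 14
42 XOR 14 = 56
61 XOR 8d = ec
3b XOR a9 = 92
11 XOR 33 = 22
b7 XOR 72 = c5
a0 XOR dc = 7c
0e XOR 03 = 0d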